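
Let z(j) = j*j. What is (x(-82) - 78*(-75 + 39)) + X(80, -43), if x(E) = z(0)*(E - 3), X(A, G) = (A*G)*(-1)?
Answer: 6248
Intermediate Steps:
z(j) = j**2
X(A, G) = -A*G
x(E) = 0 (x(E) = 0**2*(E - 3) = 0*(-3 + E) = 0)
(x(-82) - 78*(-75 + 39)) + X(80, -43) = (0 - 78*(-75 + 39)) - 1*80*(-43) = (0 - 78*(-36)) + 3440 = (0 + 2808) + 3440 = 2808 + 3440 = 6248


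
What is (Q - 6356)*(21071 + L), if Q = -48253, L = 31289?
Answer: -2859327240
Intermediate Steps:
(Q - 6356)*(21071 + L) = (-48253 - 6356)*(21071 + 31289) = -54609*52360 = -2859327240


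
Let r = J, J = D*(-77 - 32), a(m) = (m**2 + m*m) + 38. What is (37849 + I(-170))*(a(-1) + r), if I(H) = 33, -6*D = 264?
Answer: 183197352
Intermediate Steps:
D = -44 (D = -1/6*264 = -44)
a(m) = 38 + 2*m**2 (a(m) = (m**2 + m**2) + 38 = 2*m**2 + 38 = 38 + 2*m**2)
J = 4796 (J = -44*(-77 - 32) = -44*(-109) = 4796)
r = 4796
(37849 + I(-170))*(a(-1) + r) = (37849 + 33)*((38 + 2*(-1)**2) + 4796) = 37882*((38 + 2*1) + 4796) = 37882*((38 + 2) + 4796) = 37882*(40 + 4796) = 37882*4836 = 183197352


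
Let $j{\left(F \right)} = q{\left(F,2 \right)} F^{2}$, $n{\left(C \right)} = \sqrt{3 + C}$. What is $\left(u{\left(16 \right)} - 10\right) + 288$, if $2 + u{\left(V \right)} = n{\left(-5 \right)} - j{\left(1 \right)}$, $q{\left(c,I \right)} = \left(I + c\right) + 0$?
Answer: $273 + i \sqrt{2} \approx 273.0 + 1.4142 i$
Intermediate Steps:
$q{\left(c,I \right)} = I + c$
$j{\left(F \right)} = F^{2} \left(2 + F\right)$ ($j{\left(F \right)} = \left(2 + F\right) F^{2} = F^{2} \left(2 + F\right)$)
$u{\left(V \right)} = -5 + i \sqrt{2}$ ($u{\left(V \right)} = -2 - \left(- \sqrt{3 - 5} + 1^{2} \left(2 + 1\right)\right) = -2 + \left(\sqrt{-2} - 1 \cdot 3\right) = -2 + \left(i \sqrt{2} - 3\right) = -2 - \left(3 - i \sqrt{2}\right) = -5 + i \sqrt{2}$)
$\left(u{\left(16 \right)} - 10\right) + 288 = \left(\left(-5 + i \sqrt{2}\right) - 10\right) + 288 = \left(-15 + i \sqrt{2}\right) + 288 = 273 + i \sqrt{2}$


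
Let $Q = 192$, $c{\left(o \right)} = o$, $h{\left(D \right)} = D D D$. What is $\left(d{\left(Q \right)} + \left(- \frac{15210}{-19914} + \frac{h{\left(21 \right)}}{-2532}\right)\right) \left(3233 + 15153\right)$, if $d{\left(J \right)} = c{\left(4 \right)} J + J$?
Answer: $\frac{24647171629971}{1400618} \approx 1.7597 \cdot 10^{7}$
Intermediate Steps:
$h{\left(D \right)} = D^{3}$ ($h{\left(D \right)} = D^{2} D = D^{3}$)
$d{\left(J \right)} = 5 J$ ($d{\left(J \right)} = 4 J + J = 5 J$)
$\left(d{\left(Q \right)} + \left(- \frac{15210}{-19914} + \frac{h{\left(21 \right)}}{-2532}\right)\right) \left(3233 + 15153\right) = \left(5 \cdot 192 + \left(- \frac{15210}{-19914} + \frac{21^{3}}{-2532}\right)\right) \left(3233 + 15153\right) = \left(960 + \left(\left(-15210\right) \left(- \frac{1}{19914}\right) + 9261 \left(- \frac{1}{2532}\right)\right)\right) 18386 = \left(960 + \left(\frac{2535}{3319} - \frac{3087}{844}\right)\right) 18386 = \left(960 - \frac{8106213}{2801236}\right) 18386 = \frac{2681080347}{2801236} \cdot 18386 = \frac{24647171629971}{1400618}$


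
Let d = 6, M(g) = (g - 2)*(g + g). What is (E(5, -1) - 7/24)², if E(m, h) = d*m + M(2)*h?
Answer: 508369/576 ≈ 882.58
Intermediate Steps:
M(g) = 2*g*(-2 + g) (M(g) = (-2 + g)*(2*g) = 2*g*(-2 + g))
E(m, h) = 6*m (E(m, h) = 6*m + (2*2*(-2 + 2))*h = 6*m + (2*2*0)*h = 6*m + 0*h = 6*m + 0 = 6*m)
(E(5, -1) - 7/24)² = (6*5 - 7/24)² = (30 - 7*1/24)² = (30 - 7/24)² = (713/24)² = 508369/576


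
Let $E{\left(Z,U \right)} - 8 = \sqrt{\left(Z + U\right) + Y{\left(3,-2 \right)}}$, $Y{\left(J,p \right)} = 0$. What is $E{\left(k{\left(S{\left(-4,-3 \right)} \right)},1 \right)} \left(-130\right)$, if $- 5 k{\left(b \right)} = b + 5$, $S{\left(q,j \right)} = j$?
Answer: $-1040 - 26 \sqrt{15} \approx -1140.7$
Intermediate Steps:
$k{\left(b \right)} = -1 - \frac{b}{5}$ ($k{\left(b \right)} = - \frac{b + 5}{5} = - \frac{5 + b}{5} = -1 - \frac{b}{5}$)
$E{\left(Z,U \right)} = 8 + \sqrt{U + Z}$ ($E{\left(Z,U \right)} = 8 + \sqrt{\left(Z + U\right) + 0} = 8 + \sqrt{\left(U + Z\right) + 0} = 8 + \sqrt{U + Z}$)
$E{\left(k{\left(S{\left(-4,-3 \right)} \right)},1 \right)} \left(-130\right) = \left(8 + \sqrt{1 - \frac{2}{5}}\right) \left(-130\right) = \left(8 + \sqrt{\frac{3}{5}}\right) \left(-130\right) = \left(8 + \frac{\sqrt{15}}{5}\right) \left(-130\right) = -1040 - 26 \sqrt{15}$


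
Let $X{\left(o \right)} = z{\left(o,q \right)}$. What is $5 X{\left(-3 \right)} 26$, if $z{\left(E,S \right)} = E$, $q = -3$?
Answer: $-390$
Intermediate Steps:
$X{\left(o \right)} = o$
$5 X{\left(-3 \right)} 26 = 5 \left(-3\right) 26 = \left(-15\right) 26 = -390$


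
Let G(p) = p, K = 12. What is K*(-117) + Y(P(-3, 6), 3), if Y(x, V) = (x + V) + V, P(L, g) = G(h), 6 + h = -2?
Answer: -1406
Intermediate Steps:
h = -8 (h = -6 - 2 = -8)
P(L, g) = -8
Y(x, V) = x + 2*V (Y(x, V) = (V + x) + V = x + 2*V)
K*(-117) + Y(P(-3, 6), 3) = 12*(-117) + (-8 + 2*3) = -1404 + (-8 + 6) = -1404 - 2 = -1406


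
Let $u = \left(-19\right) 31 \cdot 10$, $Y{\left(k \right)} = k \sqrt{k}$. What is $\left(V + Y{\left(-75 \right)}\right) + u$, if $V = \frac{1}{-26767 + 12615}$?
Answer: $- \frac{83355281}{14152} - 375 i \sqrt{3} \approx -5890.0 - 649.52 i$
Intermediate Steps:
$Y{\left(k \right)} = k^{\frac{3}{2}}$
$V = - \frac{1}{14152}$ ($V = \frac{1}{-14152} = - \frac{1}{14152} \approx -7.0661 \cdot 10^{-5}$)
$u = -5890$ ($u = \left(-589\right) 10 = -5890$)
$\left(V + Y{\left(-75 \right)}\right) + u = \left(- \frac{1}{14152} + \left(-75\right)^{\frac{3}{2}}\right) - 5890 = \left(- \frac{1}{14152} - 375 i \sqrt{3}\right) - 5890 = - \frac{83355281}{14152} - 375 i \sqrt{3}$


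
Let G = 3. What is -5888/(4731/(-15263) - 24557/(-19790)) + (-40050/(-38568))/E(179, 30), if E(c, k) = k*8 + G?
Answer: -926006623942610455/146405073436668 ≈ -6325.0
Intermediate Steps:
E(c, k) = 3 + 8*k (E(c, k) = k*8 + 3 = 8*k + 3 = 3 + 8*k)
-5888/(4731/(-15263) - 24557/(-19790)) + (-40050/(-38568))/E(179, 30) = -5888/(4731/(-15263) - 24557/(-19790)) + (-40050/(-38568))/(3 + 8*30) = -5888/(4731*(-1/15263) - 24557*(-1/19790)) + (-40050*(-1/38568))/(3 + 240) = -5888/(-4731/15263 + 24557/19790) + (6675/6428)/243 = -5888/281187001/302054770 + (6675/6428)*(1/243) = -5888*302054770/281187001 + 2225/520668 = -1778498485760/281187001 + 2225/520668 = -926006623942610455/146405073436668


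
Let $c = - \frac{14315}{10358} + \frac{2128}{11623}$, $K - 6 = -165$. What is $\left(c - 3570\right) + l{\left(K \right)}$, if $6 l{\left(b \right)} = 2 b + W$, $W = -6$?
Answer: $- \frac{436441448637}{120391034} \approx -3625.2$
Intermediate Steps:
$K = -159$ ($K = 6 - 165 = -159$)
$l{\left(b \right)} = -1 + \frac{b}{3}$ ($l{\left(b \right)} = \frac{2 b - 6}{6} = \frac{-6 + 2 b}{6} = -1 + \frac{b}{3}$)
$c = - \frac{144341421}{120391034}$ ($c = \left(-14315\right) \frac{1}{10358} + 2128 \cdot \frac{1}{11623} = - \frac{14315}{10358} + \frac{2128}{11623} = - \frac{144341421}{120391034} \approx -1.1989$)
$\left(c - 3570\right) + l{\left(K \right)} = \left(- \frac{144341421}{120391034} - 3570\right) + \left(-1 + \frac{1}{3} \left(-159\right)\right) = - \frac{429940332801}{120391034} - 54 = - \frac{436441448637}{120391034}$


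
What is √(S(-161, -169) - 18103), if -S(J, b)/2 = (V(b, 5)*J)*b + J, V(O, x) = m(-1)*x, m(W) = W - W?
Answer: I*√17781 ≈ 133.35*I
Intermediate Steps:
m(W) = 0
V(O, x) = 0 (V(O, x) = 0*x = 0)
S(J, b) = -2*J (S(J, b) = -2*((0*J)*b + J) = -2*(0*b + J) = -2*(0 + J) = -2*J)
√(S(-161, -169) - 18103) = √(-2*(-161) - 18103) = √(322 - 18103) = √(-17781) = I*√17781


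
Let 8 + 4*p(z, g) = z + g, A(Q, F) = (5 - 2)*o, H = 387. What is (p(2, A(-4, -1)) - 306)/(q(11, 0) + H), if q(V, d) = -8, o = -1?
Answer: -1233/1516 ≈ -0.81332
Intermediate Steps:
A(Q, F) = -3 (A(Q, F) = (5 - 2)*(-1) = 3*(-1) = -3)
p(z, g) = -2 + g/4 + z/4 (p(z, g) = -2 + (z + g)/4 = -2 + (g + z)/4 = -2 + (g/4 + z/4) = -2 + g/4 + z/4)
(p(2, A(-4, -1)) - 306)/(q(11, 0) + H) = ((-2 + (¼)*(-3) + (¼)*2) - 306)/(-8 + 387) = ((-2 - ¾ + ½) - 306)/379 = (-9/4 - 306)*(1/379) = -1233/4*1/379 = -1233/1516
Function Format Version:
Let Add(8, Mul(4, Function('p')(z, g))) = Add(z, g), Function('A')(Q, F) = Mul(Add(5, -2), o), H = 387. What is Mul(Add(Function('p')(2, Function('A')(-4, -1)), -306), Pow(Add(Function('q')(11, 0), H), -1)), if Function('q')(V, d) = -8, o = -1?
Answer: Rational(-1233, 1516) ≈ -0.81332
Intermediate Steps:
Function('A')(Q, F) = -3 (Function('A')(Q, F) = Mul(Add(5, -2), -1) = Mul(3, -1) = -3)
Function('p')(z, g) = Add(-2, Mul(Rational(1, 4), g), Mul(Rational(1, 4), z)) (Function('p')(z, g) = Add(-2, Mul(Rational(1, 4), Add(z, g))) = Add(-2, Mul(Rational(1, 4), Add(g, z))) = Add(-2, Add(Mul(Rational(1, 4), g), Mul(Rational(1, 4), z))) = Add(-2, Mul(Rational(1, 4), g), Mul(Rational(1, 4), z)))
Mul(Add(Function('p')(2, Function('A')(-4, -1)), -306), Pow(Add(Function('q')(11, 0), H), -1)) = Mul(Add(Add(-2, Mul(Rational(1, 4), -3), Mul(Rational(1, 4), 2)), -306), Pow(Add(-8, 387), -1)) = Mul(Add(Add(-2, Rational(-3, 4), Rational(1, 2)), -306), Pow(379, -1)) = Mul(Add(Rational(-9, 4), -306), Rational(1, 379)) = Mul(Rational(-1233, 4), Rational(1, 379)) = Rational(-1233, 1516)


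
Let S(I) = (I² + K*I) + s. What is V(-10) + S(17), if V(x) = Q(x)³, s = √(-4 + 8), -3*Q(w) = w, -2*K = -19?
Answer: 26435/54 ≈ 489.54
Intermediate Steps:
K = 19/2 (K = -½*(-19) = 19/2 ≈ 9.5000)
Q(w) = -w/3
s = 2 (s = √4 = 2)
S(I) = 2 + I² + 19*I/2 (S(I) = (I² + 19*I/2) + 2 = 2 + I² + 19*I/2)
V(x) = -x³/27 (V(x) = (-x/3)³ = -x³/27)
V(-10) + S(17) = -1/27*(-10)³ + (2 + 17² + (19/2)*17) = -1/27*(-1000) + (2 + 289 + 323/2) = 1000/27 + 905/2 = 26435/54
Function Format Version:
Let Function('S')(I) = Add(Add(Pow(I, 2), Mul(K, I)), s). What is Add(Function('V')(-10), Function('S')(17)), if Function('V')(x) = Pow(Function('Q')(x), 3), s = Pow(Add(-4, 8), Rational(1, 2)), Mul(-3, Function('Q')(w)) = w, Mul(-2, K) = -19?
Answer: Rational(26435, 54) ≈ 489.54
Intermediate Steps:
K = Rational(19, 2) (K = Mul(Rational(-1, 2), -19) = Rational(19, 2) ≈ 9.5000)
Function('Q')(w) = Mul(Rational(-1, 3), w)
s = 2 (s = Pow(4, Rational(1, 2)) = 2)
Function('S')(I) = Add(2, Pow(I, 2), Mul(Rational(19, 2), I)) (Function('S')(I) = Add(Add(Pow(I, 2), Mul(Rational(19, 2), I)), 2) = Add(2, Pow(I, 2), Mul(Rational(19, 2), I)))
Function('V')(x) = Mul(Rational(-1, 27), Pow(x, 3)) (Function('V')(x) = Pow(Mul(Rational(-1, 3), x), 3) = Mul(Rational(-1, 27), Pow(x, 3)))
Add(Function('V')(-10), Function('S')(17)) = Add(Mul(Rational(-1, 27), Pow(-10, 3)), Add(2, Pow(17, 2), Mul(Rational(19, 2), 17))) = Add(Mul(Rational(-1, 27), -1000), Add(2, 289, Rational(323, 2))) = Add(Rational(1000, 27), Rational(905, 2)) = Rational(26435, 54)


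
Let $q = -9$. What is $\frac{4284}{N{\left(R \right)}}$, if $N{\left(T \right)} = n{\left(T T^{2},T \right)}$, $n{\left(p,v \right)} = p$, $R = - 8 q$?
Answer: $\frac{119}{10368} \approx 0.011478$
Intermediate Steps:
$R = 72$ ($R = \left(-8\right) \left(-9\right) = 72$)
$N{\left(T \right)} = T^{3}$ ($N{\left(T \right)} = T T^{2} = T^{3}$)
$\frac{4284}{N{\left(R \right)}} = \frac{4284}{72^{3}} = \frac{4284}{373248} = 4284 \cdot \frac{1}{373248} = \frac{119}{10368}$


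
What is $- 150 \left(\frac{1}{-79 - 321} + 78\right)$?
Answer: $- \frac{93597}{8} \approx -11700.0$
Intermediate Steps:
$- 150 \left(\frac{1}{-79 - 321} + 78\right) = - 150 \left(\frac{1}{-400} + 78\right) = - 150 \left(- \frac{1}{400} + 78\right) = \left(-150\right) \frac{31199}{400} = - \frac{93597}{8}$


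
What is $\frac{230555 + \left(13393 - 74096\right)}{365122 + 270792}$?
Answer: $\frac{84926}{317957} \approx 0.2671$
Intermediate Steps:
$\frac{230555 + \left(13393 - 74096\right)}{365122 + 270792} = \frac{230555 - 60703}{635914} = 169852 \cdot \frac{1}{635914} = \frac{84926}{317957}$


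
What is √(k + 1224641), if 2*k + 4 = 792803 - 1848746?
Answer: 3*√309630/2 ≈ 834.67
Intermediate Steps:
k = -1055947/2 (k = -2 + (792803 - 1848746)/2 = -2 + (½)*(-1055943) = -2 - 1055943/2 = -1055947/2 ≈ -5.2797e+5)
√(k + 1224641) = √(-1055947/2 + 1224641) = √(1393335/2) = 3*√309630/2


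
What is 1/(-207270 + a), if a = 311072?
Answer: 1/103802 ≈ 9.6337e-6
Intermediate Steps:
1/(-207270 + a) = 1/(-207270 + 311072) = 1/103802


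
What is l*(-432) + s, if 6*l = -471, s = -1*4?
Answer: 33908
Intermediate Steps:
s = -4
l = -157/2 (l = (⅙)*(-471) = -157/2 ≈ -78.500)
l*(-432) + s = -157/2*(-432) - 4 = 33912 - 4 = 33908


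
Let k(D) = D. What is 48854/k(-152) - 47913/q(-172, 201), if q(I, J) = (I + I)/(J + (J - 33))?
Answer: 333817321/6536 ≈ 51074.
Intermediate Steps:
q(I, J) = 2*I/(-33 + 2*J) (q(I, J) = (2*I)/(J + (-33 + J)) = (2*I)/(-33 + 2*J) = 2*I/(-33 + 2*J))
48854/k(-152) - 47913/q(-172, 201) = 48854/(-152) - 47913/(2*(-172)/(-33 + 2*201)) = 48854*(-1/152) - 47913/(2*(-172)/(-33 + 402)) = -24427/76 - 47913/(2*(-172)/369) = -24427/76 - 47913/(2*(-172)*(1/369)) = -24427/76 - 47913/(-344/369) = -24427/76 - 47913*(-369/344) = -24427/76 + 17679897/344 = 333817321/6536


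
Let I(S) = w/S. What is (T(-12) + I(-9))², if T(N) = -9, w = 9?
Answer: 100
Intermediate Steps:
I(S) = 9/S
(T(-12) + I(-9))² = (-9 + 9/(-9))² = (-9 + 9*(-⅑))² = (-9 - 1)² = (-10)² = 100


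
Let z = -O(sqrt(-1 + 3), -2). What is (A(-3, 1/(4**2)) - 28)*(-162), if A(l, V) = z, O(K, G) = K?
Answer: 4536 + 162*sqrt(2) ≈ 4765.1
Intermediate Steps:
z = -sqrt(2) (z = -sqrt(-1 + 3) = -sqrt(2) ≈ -1.4142)
A(l, V) = -sqrt(2)
(A(-3, 1/(4**2)) - 28)*(-162) = (-sqrt(2) - 28)*(-162) = (-28 - sqrt(2))*(-162) = 4536 + 162*sqrt(2)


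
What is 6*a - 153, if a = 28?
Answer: 15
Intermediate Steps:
6*a - 153 = 6*28 - 153 = 168 - 153 = 15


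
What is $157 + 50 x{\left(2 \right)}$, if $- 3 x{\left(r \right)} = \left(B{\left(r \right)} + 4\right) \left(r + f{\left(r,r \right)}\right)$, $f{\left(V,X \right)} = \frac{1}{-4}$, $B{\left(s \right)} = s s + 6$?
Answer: $- \frac{754}{3} \approx -251.33$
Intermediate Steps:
$B{\left(s \right)} = 6 + s^{2}$ ($B{\left(s \right)} = s^{2} + 6 = 6 + s^{2}$)
$f{\left(V,X \right)} = - \frac{1}{4}$
$x{\left(r \right)} = - \frac{\left(10 + r^{2}\right) \left(- \frac{1}{4} + r\right)}{3}$ ($x{\left(r \right)} = - \frac{\left(\left(6 + r^{2}\right) + 4\right) \left(r - \frac{1}{4}\right)}{3} = - \frac{\left(10 + r^{2}\right) \left(- \frac{1}{4} + r\right)}{3}$)
$157 + 50 x{\left(2 \right)} = 157 + 50 \left(\frac{5}{6} - \frac{20}{3} - \frac{2^{3}}{3} + \frac{2^{2}}{12}\right) = 157 + 50 \left(\frac{5}{6} - \frac{20}{3} - \frac{8}{3} + \frac{1}{12} \cdot 4\right) = 157 + 50 \left(\frac{5}{6} - \frac{20}{3} - \frac{8}{3} + \frac{1}{3}\right) = 157 + 50 \left(- \frac{49}{6}\right) = 157 - \frac{1225}{3} = - \frac{754}{3}$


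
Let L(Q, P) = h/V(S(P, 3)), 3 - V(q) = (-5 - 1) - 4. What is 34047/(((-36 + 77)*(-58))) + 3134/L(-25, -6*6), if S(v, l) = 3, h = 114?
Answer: 46501559/135546 ≈ 343.07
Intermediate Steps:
V(q) = 13 (V(q) = 3 - ((-5 - 1) - 4) = 3 - (-6 - 4) = 3 - 1*(-10) = 3 + 10 = 13)
L(Q, P) = 114/13
34047/(((-36 + 77)*(-58))) + 3134/L(-25, -6*6) = 34047/(((-36 + 77)*(-58))) + 3134/(114/13) = 34047/((41*(-58))) + 3134*(13/114) = 34047/(-2378) + 20371/57 = 34047*(-1/2378) + 20371/57 = -34047/2378 + 20371/57 = 46501559/135546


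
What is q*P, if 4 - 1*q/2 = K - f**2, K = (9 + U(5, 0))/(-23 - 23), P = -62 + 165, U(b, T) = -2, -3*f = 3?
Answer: 24411/23 ≈ 1061.3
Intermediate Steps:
f = -1 (f = -1/3*3 = -1)
P = 103
K = -7/46 (K = (9 - 2)/(-23 - 23) = 7/(-46) = 7*(-1/46) = -7/46 ≈ -0.15217)
q = 237/23 (q = 8 - 2*(-7/46 - 1*(-1)**2) = 8 - 2*(-7/46 - 1*1) = 8 - 2*(-7/46 - 1) = 8 - 2*(-53/46) = 8 + 53/23 = 237/23 ≈ 10.304)
q*P = (237/23)*103 = 24411/23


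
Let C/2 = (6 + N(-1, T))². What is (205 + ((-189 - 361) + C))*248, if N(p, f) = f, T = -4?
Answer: -83576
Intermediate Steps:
C = 8 (C = 2*(6 - 4)² = 2*2² = 2*4 = 8)
(205 + ((-189 - 361) + C))*248 = (205 + ((-189 - 361) + 8))*248 = (205 + (-550 + 8))*248 = (205 - 542)*248 = -337*248 = -83576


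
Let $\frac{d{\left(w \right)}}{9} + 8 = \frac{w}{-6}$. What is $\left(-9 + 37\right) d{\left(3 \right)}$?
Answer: $-2142$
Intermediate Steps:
$d{\left(w \right)} = -72 - \frac{3 w}{2}$ ($d{\left(w \right)} = -72 + 9 \frac{w}{-6} = -72 + 9 w \left(- \frac{1}{6}\right) = -72 + 9 \left(- \frac{w}{6}\right) = -72 - \frac{3 w}{2}$)
$\left(-9 + 37\right) d{\left(3 \right)} = \left(-9 + 37\right) \left(-72 - \frac{9}{2}\right) = 28 \left(-72 - \frac{9}{2}\right) = 28 \left(- \frac{153}{2}\right) = -2142$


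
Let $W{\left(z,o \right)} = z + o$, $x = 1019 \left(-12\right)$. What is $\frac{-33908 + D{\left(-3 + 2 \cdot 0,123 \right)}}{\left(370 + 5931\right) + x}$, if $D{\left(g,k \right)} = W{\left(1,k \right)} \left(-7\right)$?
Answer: $\frac{34776}{5927} \approx 5.8674$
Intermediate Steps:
$x = -12228$
$W{\left(z,o \right)} = o + z$
$D{\left(g,k \right)} = -7 - 7 k$ ($D{\left(g,k \right)} = \left(k + 1\right) \left(-7\right) = \left(1 + k\right) \left(-7\right) = -7 - 7 k$)
$\frac{-33908 + D{\left(-3 + 2 \cdot 0,123 \right)}}{\left(370 + 5931\right) + x} = \frac{-33908 - 868}{\left(370 + 5931\right) - 12228} = \frac{-33908 - 868}{6301 - 12228} = \frac{-33908 - 868}{-5927} = \left(-34776\right) \left(- \frac{1}{5927}\right) = \frac{34776}{5927}$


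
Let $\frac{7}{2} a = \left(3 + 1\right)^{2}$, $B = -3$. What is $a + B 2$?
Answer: $- \frac{10}{7} \approx -1.4286$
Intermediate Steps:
$a = \frac{32}{7}$ ($a = \frac{2 \left(3 + 1\right)^{2}}{7} = \frac{2 \cdot 4^{2}}{7} = \frac{2}{7} \cdot 16 = \frac{32}{7} \approx 4.5714$)
$a + B 2 = \frac{32}{7} - 6 = - \frac{10}{7}$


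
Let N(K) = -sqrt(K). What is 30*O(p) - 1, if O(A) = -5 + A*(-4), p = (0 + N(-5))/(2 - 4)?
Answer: -151 - 60*I*sqrt(5) ≈ -151.0 - 134.16*I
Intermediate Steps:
p = I*sqrt(5)/2 (p = (0 - sqrt(-5))/(2 - 4) = (0 - I*sqrt(5))/(-2) = (0 - I*sqrt(5))*(-1/2) = -I*sqrt(5)*(-1/2) = I*sqrt(5)/2 ≈ 1.118*I)
O(A) = -5 - 4*A
30*O(p) - 1 = 30*(-5 - 2*I*sqrt(5)) - 1 = (-150 - 60*I*sqrt(5)) - 1 = -151 - 60*I*sqrt(5)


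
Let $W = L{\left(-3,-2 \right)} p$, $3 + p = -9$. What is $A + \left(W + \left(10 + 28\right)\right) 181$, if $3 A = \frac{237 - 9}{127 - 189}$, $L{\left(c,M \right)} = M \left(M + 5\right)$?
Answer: $\frac{617172}{31} \approx 19909.0$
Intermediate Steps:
$L{\left(c,M \right)} = M \left(5 + M\right)$
$p = -12$ ($p = -3 - 9 = -12$)
$A = - \frac{38}{31}$ ($A = \frac{\left(237 - 9\right) \frac{1}{127 - 189}}{3} = \frac{228 \frac{1}{-62}}{3} = \frac{228 \left(- \frac{1}{62}\right)}{3} = \frac{1}{3} \left(- \frac{114}{31}\right) = - \frac{38}{31} \approx -1.2258$)
$W = 72$ ($W = - 2 \left(5 - 2\right) \left(-12\right) = \left(-2\right) 3 \left(-12\right) = \left(-6\right) \left(-12\right) = 72$)
$A + \left(W + \left(10 + 28\right)\right) 181 = - \frac{38}{31} + \left(72 + \left(10 + 28\right)\right) 181 = - \frac{38}{31} + \left(72 + 38\right) 181 = - \frac{38}{31} + 110 \cdot 181 = - \frac{38}{31} + 19910 = \frac{617172}{31}$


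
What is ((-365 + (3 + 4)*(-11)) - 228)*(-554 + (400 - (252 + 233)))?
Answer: 428130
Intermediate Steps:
((-365 + (3 + 4)*(-11)) - 228)*(-554 + (400 - (252 + 233))) = ((-365 + 7*(-11)) - 228)*(-554 + (400 - 1*485)) = ((-365 - 77) - 228)*(-554 + (400 - 485)) = (-442 - 228)*(-554 - 85) = -670*(-639) = 428130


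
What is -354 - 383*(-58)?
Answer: 21860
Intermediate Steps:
-354 - 383*(-58) = -354 + 22214 = 21860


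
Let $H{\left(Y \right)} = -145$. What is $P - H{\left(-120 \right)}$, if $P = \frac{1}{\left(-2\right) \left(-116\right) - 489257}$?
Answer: $\frac{70908624}{489025} \approx 145.0$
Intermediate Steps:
$P = - \frac{1}{489025}$ ($P = \frac{1}{232 - 489257} = \frac{1}{-489025} = - \frac{1}{489025} \approx -2.0449 \cdot 10^{-6}$)
$P - H{\left(-120 \right)} = - \frac{1}{489025} - -145 = - \frac{1}{489025} + 145 = \frac{70908624}{489025}$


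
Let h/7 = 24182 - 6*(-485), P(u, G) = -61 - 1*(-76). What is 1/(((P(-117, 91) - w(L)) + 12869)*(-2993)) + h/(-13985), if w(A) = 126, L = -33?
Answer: -7241498122921/534012945590 ≈ -13.561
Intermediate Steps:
P(u, G) = 15 (P(u, G) = -61 + 76 = 15)
h = 189644 (h = 7*(24182 - 6*(-485)) = 7*(24182 + 2910) = 7*27092 = 189644)
1/(((P(-117, 91) - w(L)) + 12869)*(-2993)) + h/(-13985) = 1/(((15 - 1*126) + 12869)*(-2993)) + 189644/(-13985) = -1/2993/((15 - 126) + 12869) + 189644*(-1/13985) = -1/2993/(-111 + 12869) - 189644/13985 = -1/2993/12758 - 189644/13985 = (1/12758)*(-1/2993) - 189644/13985 = -1/38184694 - 189644/13985 = -7241498122921/534012945590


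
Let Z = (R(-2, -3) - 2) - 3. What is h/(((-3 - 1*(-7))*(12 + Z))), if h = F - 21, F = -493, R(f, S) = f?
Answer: -257/10 ≈ -25.700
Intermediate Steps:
Z = -7 (Z = (-2 - 2) - 3 = -4 - 3 = -7)
h = -514 (h = -493 - 21 = -514)
h/(((-3 - 1*(-7))*(12 + Z))) = -514*1/((-3 - 1*(-7))*(12 - 7)) = -514*1/(5*(-3 + 7)) = -514/(4*5) = -514/20 = -514*1/20 = -257/10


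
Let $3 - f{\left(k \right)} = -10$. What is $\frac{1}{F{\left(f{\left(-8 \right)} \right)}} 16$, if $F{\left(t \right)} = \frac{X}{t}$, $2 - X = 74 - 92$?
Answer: $\frac{52}{5} \approx 10.4$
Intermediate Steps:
$X = 20$ ($X = 2 - \left(74 - 92\right) = 2 - -18 = 2 + 18 = 20$)
$f{\left(k \right)} = 13$ ($f{\left(k \right)} = 3 - -10 = 3 + 10 = 13$)
$F{\left(t \right)} = \frac{20}{t}$
$\frac{1}{F{\left(f{\left(-8 \right)} \right)}} 16 = \frac{1}{20 \cdot \frac{1}{13}} \cdot 16 = \frac{1}{\frac{20}{13}} \cdot 16 = \frac{13}{20} \cdot 16 = \frac{52}{5}$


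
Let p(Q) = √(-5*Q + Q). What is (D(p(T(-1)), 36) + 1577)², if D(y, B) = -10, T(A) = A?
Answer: 2455489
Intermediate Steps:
p(Q) = 2*√(-Q) (p(Q) = √(-4*Q) = 2*√(-Q))
(D(p(T(-1)), 36) + 1577)² = (-10 + 1577)² = 1567² = 2455489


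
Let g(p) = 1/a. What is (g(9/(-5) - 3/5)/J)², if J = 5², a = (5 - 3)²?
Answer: 1/10000 ≈ 0.00010000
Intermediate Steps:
a = 4 (a = 2² = 4)
g(p) = ¼ (g(p) = 1/4 = ¼)
J = 25
(g(9/(-5) - 3/5)/J)² = ((¼)/25)² = ((¼)*(1/25))² = (1/100)² = 1/10000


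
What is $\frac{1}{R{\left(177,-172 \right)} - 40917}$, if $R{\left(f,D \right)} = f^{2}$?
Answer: $- \frac{1}{9588} \approx -0.0001043$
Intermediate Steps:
$\frac{1}{R{\left(177,-172 \right)} - 40917} = \frac{1}{177^{2} - 40917} = \frac{1}{31329 - 40917} = \frac{1}{-9588} = - \frac{1}{9588}$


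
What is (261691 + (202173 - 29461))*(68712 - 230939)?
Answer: -70471895481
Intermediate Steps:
(261691 + (202173 - 29461))*(68712 - 230939) = (261691 + 172712)*(-162227) = 434403*(-162227) = -70471895481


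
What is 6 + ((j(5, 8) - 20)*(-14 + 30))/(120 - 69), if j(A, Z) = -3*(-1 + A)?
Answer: -206/51 ≈ -4.0392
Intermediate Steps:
j(A, Z) = 3 - 3*A
6 + ((j(5, 8) - 20)*(-14 + 30))/(120 - 69) = 6 + (((3 - 3*5) - 20)*(-14 + 30))/(120 - 69) = 6 + (((3 - 15) - 20)*16)/51 = 6 + ((-12 - 20)*16)*(1/51) = 6 - 32*16*(1/51) = 6 - 512*1/51 = 6 - 512/51 = -206/51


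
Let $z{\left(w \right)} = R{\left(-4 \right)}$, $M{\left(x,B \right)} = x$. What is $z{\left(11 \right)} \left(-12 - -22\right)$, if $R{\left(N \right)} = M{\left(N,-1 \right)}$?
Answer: $-40$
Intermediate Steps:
$R{\left(N \right)} = N$
$z{\left(w \right)} = -4$
$z{\left(11 \right)} \left(-12 - -22\right) = - 4 \left(-12 - -22\right) = - 4 \left(-12 + 22\right) = \left(-4\right) 10 = -40$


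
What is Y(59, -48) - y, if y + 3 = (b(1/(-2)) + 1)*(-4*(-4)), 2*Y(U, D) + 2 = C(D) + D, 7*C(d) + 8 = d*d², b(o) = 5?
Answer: -8018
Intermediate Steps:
C(d) = -8/7 + d³/7 (C(d) = -8/7 + (d*d²)/7 = -8/7 + d³/7)
Y(U, D) = -11/7 + D/2 + D³/14 (Y(U, D) = -1 + ((-8/7 + D³/7) + D)/2 = -1 + (-8/7 + D + D³/7)/2 = -1 + (-4/7 + D/2 + D³/14) = -11/7 + D/2 + D³/14)
y = 93 (y = -3 + (5 + 1)*(-4*(-4)) = -3 + 6*16 = -3 + 96 = 93)
Y(59, -48) - y = (-11/7 + (½)*(-48) + (1/14)*(-48)³) - 1*93 = (-11/7 - 24 + (1/14)*(-110592)) - 93 = (-11/7 - 24 - 55296/7) - 93 = -7925 - 93 = -8018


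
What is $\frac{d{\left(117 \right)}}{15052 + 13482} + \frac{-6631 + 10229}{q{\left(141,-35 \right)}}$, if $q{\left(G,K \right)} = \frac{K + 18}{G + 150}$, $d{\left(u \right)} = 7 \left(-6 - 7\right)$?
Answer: $- \frac{29875613159}{485078} \approx -61589.0$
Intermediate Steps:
$d{\left(u \right)} = -91$ ($d{\left(u \right)} = 7 \left(-13\right) = -91$)
$q{\left(G,K \right)} = \frac{18 + K}{150 + G}$
$\frac{d{\left(117 \right)}}{15052 + 13482} + \frac{-6631 + 10229}{q{\left(141,-35 \right)}} = - \frac{91}{15052 + 13482} + \frac{-6631 + 10229}{\frac{1}{150 + 141} \left(18 - 35\right)} = - \frac{91}{28534} + \frac{3598}{\frac{1}{291} \left(-17\right)} = \left(-91\right) \frac{1}{28534} + \frac{3598}{\frac{1}{291} \left(-17\right)} = - \frac{91}{28534} + \frac{3598}{- \frac{17}{291}} = - \frac{91}{28534} + 3598 \left(- \frac{291}{17}\right) = - \frac{91}{28534} - \frac{1047018}{17} = - \frac{29875613159}{485078}$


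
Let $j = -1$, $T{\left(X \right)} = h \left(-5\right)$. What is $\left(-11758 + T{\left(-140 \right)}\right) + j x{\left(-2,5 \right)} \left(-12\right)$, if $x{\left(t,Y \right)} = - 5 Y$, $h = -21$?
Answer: $-11953$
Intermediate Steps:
$T{\left(X \right)} = 105$ ($T{\left(X \right)} = \left(-21\right) \left(-5\right) = 105$)
$\left(-11758 + T{\left(-140 \right)}\right) + j x{\left(-2,5 \right)} \left(-12\right) = \left(-11758 + 105\right) + - \left(-5\right) 5 \left(-12\right) = -11653 + \left(-1\right) \left(-25\right) \left(-12\right) = -11653 + 25 \left(-12\right) = -11653 - 300 = -11953$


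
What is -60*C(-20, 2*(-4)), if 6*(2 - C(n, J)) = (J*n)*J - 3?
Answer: -12950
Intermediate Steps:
C(n, J) = 5/2 - n*J²/6 (C(n, J) = 2 - ((J*n)*J - 3)/6 = 2 - (n*J² - 3)/6 = 2 - (-3 + n*J²)/6 = 2 + (½ - n*J²/6) = 5/2 - n*J²/6)
-60*C(-20, 2*(-4)) = -60*(5/2 - ⅙*(-20)*(2*(-4))²) = -60*(5/2 - ⅙*(-20)*(-8)²) = -60*(5/2 - ⅙*(-20)*64) = -60*(5/2 + 640/3) = -60*1295/6 = -12950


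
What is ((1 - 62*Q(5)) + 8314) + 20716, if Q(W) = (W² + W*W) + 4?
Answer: 25683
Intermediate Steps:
Q(W) = 4 + 2*W² (Q(W) = (W² + W²) + 4 = 2*W² + 4 = 4 + 2*W²)
((1 - 62*Q(5)) + 8314) + 20716 = ((1 - 62*(4 + 2*5²)) + 8314) + 20716 = ((1 - 62*(4 + 2*25)) + 8314) + 20716 = ((1 - 62*(4 + 50)) + 8314) + 20716 = ((1 - 62*54) + 8314) + 20716 = ((1 - 3348) + 8314) + 20716 = (-3347 + 8314) + 20716 = 4967 + 20716 = 25683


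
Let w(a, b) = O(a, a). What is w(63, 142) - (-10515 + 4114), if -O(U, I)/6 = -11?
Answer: 6467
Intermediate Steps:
O(U, I) = 66 (O(U, I) = -6*(-11) = 66)
w(a, b) = 66
w(63, 142) - (-10515 + 4114) = 66 - (-10515 + 4114) = 66 - 1*(-6401) = 66 + 6401 = 6467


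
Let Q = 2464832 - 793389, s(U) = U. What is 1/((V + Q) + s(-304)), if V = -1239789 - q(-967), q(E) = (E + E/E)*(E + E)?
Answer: -1/1436894 ≈ -6.9595e-7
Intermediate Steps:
q(E) = 2*E*(1 + E) (q(E) = (E + 1)*(2*E) = (1 + E)*(2*E) = 2*E*(1 + E))
V = -3108033 (V = -1239789 - 2*(-967)*(1 - 967) = -1239789 - 2*(-967)*(-966) = -1239789 - 1*1868244 = -1239789 - 1868244 = -3108033)
Q = 1671443
1/((V + Q) + s(-304)) = 1/((-3108033 + 1671443) - 304) = 1/(-1436590 - 304) = 1/(-1436894) = -1/1436894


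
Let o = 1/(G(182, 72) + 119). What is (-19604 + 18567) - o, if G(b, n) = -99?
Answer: -20741/20 ≈ -1037.1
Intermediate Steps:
o = 1/20 (o = 1/(-99 + 119) = 1/20 ≈ 0.050000)
(-19604 + 18567) - o = (-19604 + 18567) - 1*1/20 = -1037 - 1/20 = -20741/20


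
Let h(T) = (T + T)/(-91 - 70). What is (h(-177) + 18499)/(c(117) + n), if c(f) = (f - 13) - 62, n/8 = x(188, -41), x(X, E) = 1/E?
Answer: 122126413/275954 ≈ 442.56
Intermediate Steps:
n = -8/41 (n = 8/(-41) = 8*(-1/41) = -8/41 ≈ -0.19512)
h(T) = -2*T/161 (h(T) = (2*T)/(-161) = (2*T)*(-1/161) = -2*T/161)
c(f) = -75 + f (c(f) = (-13 + f) - 62 = -75 + f)
(h(-177) + 18499)/(c(117) + n) = (-2/161*(-177) + 18499)/((-75 + 117) - 8/41) = (354/161 + 18499)/(42 - 8/41) = 2978693/(161*(1714/41)) = (2978693/161)*(41/1714) = 122126413/275954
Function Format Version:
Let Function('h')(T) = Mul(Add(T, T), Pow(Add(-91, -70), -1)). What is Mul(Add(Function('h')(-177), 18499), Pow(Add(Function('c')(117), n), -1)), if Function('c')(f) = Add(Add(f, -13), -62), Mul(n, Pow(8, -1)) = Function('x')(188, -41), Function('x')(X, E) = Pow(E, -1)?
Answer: Rational(122126413, 275954) ≈ 442.56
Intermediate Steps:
n = Rational(-8, 41) (n = Mul(8, Pow(-41, -1)) = Mul(8, Rational(-1, 41)) = Rational(-8, 41) ≈ -0.19512)
Function('h')(T) = Mul(Rational(-2, 161), T) (Function('h')(T) = Mul(Mul(2, T), Pow(-161, -1)) = Mul(Mul(2, T), Rational(-1, 161)) = Mul(Rational(-2, 161), T))
Function('c')(f) = Add(-75, f) (Function('c')(f) = Add(Add(-13, f), -62) = Add(-75, f))
Mul(Add(Function('h')(-177), 18499), Pow(Add(Function('c')(117), n), -1)) = Mul(Add(Mul(Rational(-2, 161), -177), 18499), Pow(Add(Add(-75, 117), Rational(-8, 41)), -1)) = Mul(Add(Rational(354, 161), 18499), Pow(Add(42, Rational(-8, 41)), -1)) = Mul(Rational(2978693, 161), Pow(Rational(1714, 41), -1)) = Mul(Rational(2978693, 161), Rational(41, 1714)) = Rational(122126413, 275954)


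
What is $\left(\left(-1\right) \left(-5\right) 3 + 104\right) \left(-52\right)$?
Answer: $-6188$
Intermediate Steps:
$\left(\left(-1\right) \left(-5\right) 3 + 104\right) \left(-52\right) = \left(5 \cdot 3 + 104\right) \left(-52\right) = \left(15 + 104\right) \left(-52\right) = 119 \left(-52\right) = -6188$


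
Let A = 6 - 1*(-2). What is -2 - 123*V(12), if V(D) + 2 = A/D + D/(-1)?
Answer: 1638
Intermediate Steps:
A = 8 (A = 6 + 2 = 8)
V(D) = -2 - D + 8/D (V(D) = -2 + (8/D + D/(-1)) = -2 + (8/D + D*(-1)) = -2 + (8/D - D) = -2 + (-D + 8/D) = -2 - D + 8/D)
-2 - 123*V(12) = -2 - 123*(-2 - 1*12 + 8/12) = -2 - 123*(-2 - 12 + 8*(1/12)) = -2 - 123*(-2 - 12 + ⅔) = -2 - 123*(-40/3) = -2 + 1640 = 1638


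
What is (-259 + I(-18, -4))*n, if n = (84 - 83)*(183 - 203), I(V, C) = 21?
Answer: 4760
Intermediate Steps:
n = -20 (n = 1*(-20) = -20)
(-259 + I(-18, -4))*n = (-259 + 21)*(-20) = -238*(-20) = 4760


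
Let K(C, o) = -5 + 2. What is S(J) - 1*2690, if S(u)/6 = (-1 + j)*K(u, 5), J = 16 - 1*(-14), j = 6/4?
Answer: -2699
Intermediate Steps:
j = 3/2 (j = 6*(¼) = 3/2 ≈ 1.5000)
K(C, o) = -3
J = 30 (J = 16 + 14 = 30)
S(u) = -9 (S(u) = 6*((-1 + 3/2)*(-3)) = 6*((½)*(-3)) = 6*(-3/2) = -9)
S(J) - 1*2690 = -9 - 1*2690 = -9 - 2690 = -2699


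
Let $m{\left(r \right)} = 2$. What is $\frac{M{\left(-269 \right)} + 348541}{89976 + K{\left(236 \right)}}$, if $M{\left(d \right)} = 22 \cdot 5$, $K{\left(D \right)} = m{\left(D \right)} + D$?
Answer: $\frac{348651}{90214} \approx 3.8647$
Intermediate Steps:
$K{\left(D \right)} = 2 + D$
$M{\left(d \right)} = 110$
$\frac{M{\left(-269 \right)} + 348541}{89976 + K{\left(236 \right)}} = \frac{110 + 348541}{89976 + \left(2 + 236\right)} = \frac{348651}{89976 + 238} = \frac{348651}{90214}$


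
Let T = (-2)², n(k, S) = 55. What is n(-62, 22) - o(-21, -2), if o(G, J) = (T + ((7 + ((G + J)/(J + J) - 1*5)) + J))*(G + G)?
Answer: 929/2 ≈ 464.50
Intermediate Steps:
T = 4
o(G, J) = 2*G*(6 + J + (G + J)/(2*J)) (o(G, J) = (4 + ((7 + ((G + J)/(J + J) - 1*5)) + J))*(G + G) = (4 + ((7 + ((G + J)/((2*J)) - 5)) + J))*(2*G) = (4 + ((7 + ((G + J)*(1/(2*J)) - 5)) + J))*(2*G) = (4 + ((7 + ((G + J)/(2*J) - 5)) + J))*(2*G) = (4 + ((7 + (-5 + (G + J)/(2*J))) + J))*(2*G) = (4 + ((2 + (G + J)/(2*J)) + J))*(2*G) = (4 + (2 + J + (G + J)/(2*J)))*(2*G) = (6 + J + (G + J)/(2*J))*(2*G) = 2*G*(6 + J + (G + J)/(2*J)))
n(-62, 22) - o(-21, -2) = 55 - (-21)*(-21 - 2*(13 + 2*(-2)))/(-2) = 55 - (-21)*(-1)*(-21 - 2*(13 - 4))/2 = 55 - (-21)*(-1)*(-21 - 2*9)/2 = 55 - (-21)*(-1)*(-21 - 18)/2 = 55 - (-21)*(-1)*(-39)/2 = 55 - 1*(-819/2) = 55 + 819/2 = 929/2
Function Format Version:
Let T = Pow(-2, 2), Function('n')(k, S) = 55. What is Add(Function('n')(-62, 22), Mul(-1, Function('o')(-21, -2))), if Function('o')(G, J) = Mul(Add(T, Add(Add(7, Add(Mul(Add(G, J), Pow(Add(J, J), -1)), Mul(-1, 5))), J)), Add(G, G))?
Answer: Rational(929, 2) ≈ 464.50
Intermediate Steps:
T = 4
Function('o')(G, J) = Mul(2, G, Add(6, J, Mul(Rational(1, 2), Pow(J, -1), Add(G, J)))) (Function('o')(G, J) = Mul(Add(4, Add(Add(7, Add(Mul(Add(G, J), Pow(Add(J, J), -1)), Mul(-1, 5))), J)), Add(G, G)) = Mul(Add(4, Add(Add(7, Add(Mul(Add(G, J), Pow(Mul(2, J), -1)), -5)), J)), Mul(2, G)) = Mul(Add(4, Add(Add(7, Add(Mul(Add(G, J), Mul(Rational(1, 2), Pow(J, -1))), -5)), J)), Mul(2, G)) = Mul(Add(4, Add(Add(7, Add(Mul(Rational(1, 2), Pow(J, -1), Add(G, J)), -5)), J)), Mul(2, G)) = Mul(Add(4, Add(Add(7, Add(-5, Mul(Rational(1, 2), Pow(J, -1), Add(G, J)))), J)), Mul(2, G)) = Mul(Add(4, Add(Add(2, Mul(Rational(1, 2), Pow(J, -1), Add(G, J))), J)), Mul(2, G)) = Mul(Add(4, Add(2, J, Mul(Rational(1, 2), Pow(J, -1), Add(G, J)))), Mul(2, G)) = Mul(Add(6, J, Mul(Rational(1, 2), Pow(J, -1), Add(G, J))), Mul(2, G)) = Mul(2, G, Add(6, J, Mul(Rational(1, 2), Pow(J, -1), Add(G, J)))))
Add(Function('n')(-62, 22), Mul(-1, Function('o')(-21, -2))) = Add(55, Mul(-1, Mul(-21, Pow(-2, -1), Add(-21, Mul(-2, Add(13, Mul(2, -2))))))) = Add(55, Mul(-1, Mul(-21, Rational(-1, 2), Add(-21, Mul(-2, Add(13, -4)))))) = Add(55, Mul(-1, Mul(-21, Rational(-1, 2), Add(-21, Mul(-2, 9))))) = Add(55, Mul(-1, Mul(-21, Rational(-1, 2), Add(-21, -18)))) = Add(55, Mul(-1, Mul(-21, Rational(-1, 2), -39))) = Add(55, Mul(-1, Rational(-819, 2))) = Add(55, Rational(819, 2)) = Rational(929, 2)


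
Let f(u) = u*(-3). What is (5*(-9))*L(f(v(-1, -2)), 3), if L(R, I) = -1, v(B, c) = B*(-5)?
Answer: 45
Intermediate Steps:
v(B, c) = -5*B
f(u) = -3*u
(5*(-9))*L(f(v(-1, -2)), 3) = (5*(-9))*(-1) = -45*(-1) = 45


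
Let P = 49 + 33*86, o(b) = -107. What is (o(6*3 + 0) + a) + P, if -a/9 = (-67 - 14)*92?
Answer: 69848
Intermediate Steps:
P = 2887 (P = 49 + 2838 = 2887)
a = 67068 (a = -9*(-67 - 14)*92 = -(-729)*92 = -9*(-7452) = 67068)
(o(6*3 + 0) + a) + P = (-107 + 67068) + 2887 = 66961 + 2887 = 69848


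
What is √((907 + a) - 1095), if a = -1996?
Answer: 2*I*√546 ≈ 46.733*I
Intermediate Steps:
√((907 + a) - 1095) = √((907 - 1996) - 1095) = √(-1089 - 1095) = √(-2184) = 2*I*√546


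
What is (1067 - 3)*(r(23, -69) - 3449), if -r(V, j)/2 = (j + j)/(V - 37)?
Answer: -3690712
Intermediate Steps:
r(V, j) = -4*j/(-37 + V) (r(V, j) = -2*(j + j)/(V - 37) = -2*2*j/(-37 + V) = -4*j/(-37 + V))
(1067 - 3)*(r(23, -69) - 3449) = (1067 - 3)*(-4*(-69)/(-37 + 23) - 3449) = 1064*(-4*(-69)/(-14) - 3449) = 1064*(-4*(-69)*(-1/14) - 3449) = 1064*(-138/7 - 3449) = 1064*(-24281/7) = -3690712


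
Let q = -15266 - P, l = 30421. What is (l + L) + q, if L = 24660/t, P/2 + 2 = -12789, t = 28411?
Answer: 1157403567/28411 ≈ 40738.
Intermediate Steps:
P = -25582 (P = -4 + 2*(-12789) = -4 - 25578 = -25582)
q = 10316 (q = -15266 - 1*(-25582) = -15266 + 25582 = 10316)
L = 24660/28411 ≈ 0.86797
(l + L) + q = (30421 + 24660/28411) + 10316 = 864315691/28411 + 10316 = 1157403567/28411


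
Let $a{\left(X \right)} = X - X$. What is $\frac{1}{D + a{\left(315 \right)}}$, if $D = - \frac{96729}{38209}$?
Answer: $- \frac{2011}{5091} \approx -0.39501$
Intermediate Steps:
$a{\left(X \right)} = 0$
$D = - \frac{5091}{2011}$ ($D = \left(-96729\right) \frac{1}{38209} = - \frac{5091}{2011} \approx -2.5316$)
$\frac{1}{D + a{\left(315 \right)}} = \frac{1}{- \frac{5091}{2011} + 0} = \frac{1}{- \frac{5091}{2011}} = - \frac{2011}{5091}$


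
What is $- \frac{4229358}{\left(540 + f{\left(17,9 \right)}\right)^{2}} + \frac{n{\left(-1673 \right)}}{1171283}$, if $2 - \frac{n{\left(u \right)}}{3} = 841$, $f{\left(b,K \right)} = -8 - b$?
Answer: $- \frac{4954442697639}{310653533675} \approx -15.948$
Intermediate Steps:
$n{\left(u \right)} = -2517$ ($n{\left(u \right)} = 6 - 2523 = -2517$)
$- \frac{4229358}{\left(540 + f{\left(17,9 \right)}\right)^{2}} + \frac{n{\left(-1673 \right)}}{1171283} = - \frac{4229358}{\left(540 - 25\right)^{2}} - \frac{2517}{1171283} = - \frac{4229358}{515^{2}} - \frac{2517}{1171283} = - \frac{4229358}{265225} - \frac{2517}{1171283} = - \frac{4954442697639}{310653533675}$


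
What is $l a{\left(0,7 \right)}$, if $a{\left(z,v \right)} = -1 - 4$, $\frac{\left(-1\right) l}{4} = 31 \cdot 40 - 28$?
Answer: $24240$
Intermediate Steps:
$l = -4848$ ($l = - 4 \left(31 \cdot 40 - 28\right) = - 4 \left(1240 - 28\right) = \left(-4\right) 1212 = -4848$)
$a{\left(z,v \right)} = -5$
$l a{\left(0,7 \right)} = \left(-4848\right) \left(-5\right) = 24240$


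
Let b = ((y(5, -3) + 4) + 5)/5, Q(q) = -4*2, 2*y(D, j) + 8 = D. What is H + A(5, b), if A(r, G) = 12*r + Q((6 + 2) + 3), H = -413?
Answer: -361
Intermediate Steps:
y(D, j) = -4 + D/2
Q(q) = -8
b = 3/2 (b = (((-4 + (½)*5) + 4) + 5)/5 = (((-4 + 5/2) + 4) + 5)*(⅕) = ((-3/2 + 4) + 5)*(⅕) = (5/2 + 5)*(⅕) = (15/2)*(⅕) = 3/2 ≈ 1.5000)
A(r, G) = -8 + 12*r (A(r, G) = 12*r - 8 = -8 + 12*r)
H + A(5, b) = -413 + (-8 + 12*5) = -413 + (-8 + 60) = -413 + 52 = -361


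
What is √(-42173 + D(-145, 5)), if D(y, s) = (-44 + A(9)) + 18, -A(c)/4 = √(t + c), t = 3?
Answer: √(-42199 - 8*√3) ≈ 205.46*I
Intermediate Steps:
A(c) = -4*√(3 + c)
D(y, s) = -26 - 8*√3 (D(y, s) = (-44 - 4*√(3 + 9)) + 18 = (-44 - 8*√3) + 18 = -26 - 8*√3)
√(-42173 + D(-145, 5)) = √(-42173 + (-26 - 8*√3)) = √(-42199 - 8*√3)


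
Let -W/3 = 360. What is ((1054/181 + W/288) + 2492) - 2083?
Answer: 297617/724 ≈ 411.07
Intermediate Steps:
W = -1080 (W = -3*360 = -1080)
((1054/181 + W/288) + 2492) - 2083 = ((1054/181 - 1080/288) + 2492) - 2083 = ((1054*(1/181) - 1080*1/288) + 2492) - 2083 = ((1054/181 - 15/4) + 2492) - 2083 = (1501/724 + 2492) - 2083 = 1805709/724 - 2083 = 297617/724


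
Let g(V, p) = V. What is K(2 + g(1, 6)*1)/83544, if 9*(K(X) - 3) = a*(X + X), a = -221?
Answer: -433/250632 ≈ -0.0017276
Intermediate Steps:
K(X) = 3 - 442*X/9 (K(X) = 3 + (-221*(X + X))/9 = 3 + (-442*X)/9 = 3 - 442*X/9)
K(2 + g(1, 6)*1)/83544 = (3 - 442*(2 + 1*1)/9)/83544 = (3 - 442*(2 + 1)/9)*(1/83544) = (3 - 442/9*3)*(1/83544) = (3 - 442/3)*(1/83544) = -433/3*1/83544 = -433/250632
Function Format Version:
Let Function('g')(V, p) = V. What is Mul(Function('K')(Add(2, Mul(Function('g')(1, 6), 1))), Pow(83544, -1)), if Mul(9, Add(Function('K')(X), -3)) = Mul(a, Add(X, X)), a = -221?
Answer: Rational(-433, 250632) ≈ -0.0017276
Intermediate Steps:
Function('K')(X) = Add(3, Mul(Rational(-442, 9), X)) (Function('K')(X) = Add(3, Mul(Rational(1, 9), Mul(-221, Add(X, X)))) = Add(3, Mul(Rational(1, 9), Mul(-221, Mul(2, X)))) = Add(3, Mul(Rational(1, 9), Mul(-442, X))) = Add(3, Mul(Rational(-442, 9), X)))
Mul(Function('K')(Add(2, Mul(Function('g')(1, 6), 1))), Pow(83544, -1)) = Mul(Add(3, Mul(Rational(-442, 9), Add(2, Mul(1, 1)))), Pow(83544, -1)) = Mul(Add(3, Mul(Rational(-442, 9), Add(2, 1))), Rational(1, 83544)) = Mul(Add(3, Mul(Rational(-442, 9), 3)), Rational(1, 83544)) = Mul(Add(3, Rational(-442, 3)), Rational(1, 83544)) = Mul(Rational(-433, 3), Rational(1, 83544)) = Rational(-433, 250632)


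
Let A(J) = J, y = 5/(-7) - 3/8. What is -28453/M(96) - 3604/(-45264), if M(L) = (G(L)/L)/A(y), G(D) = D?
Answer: 4910118371/158424 ≈ 30994.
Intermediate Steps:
y = -61/56 (y = 5*(-⅐) - 3*⅛ = -5/7 - 3/8 = -61/56 ≈ -1.0893)
M(L) = -56/61 (M(L) = (L/L)/(-61/56) = 1*(-56/61) = -56/61)
-28453/M(96) - 3604/(-45264) = -28453/(-56/61) - 3604/(-45264) = -28453*(-61/56) - 3604*(-1/45264) = 1735633/56 + 901/11316 = 4910118371/158424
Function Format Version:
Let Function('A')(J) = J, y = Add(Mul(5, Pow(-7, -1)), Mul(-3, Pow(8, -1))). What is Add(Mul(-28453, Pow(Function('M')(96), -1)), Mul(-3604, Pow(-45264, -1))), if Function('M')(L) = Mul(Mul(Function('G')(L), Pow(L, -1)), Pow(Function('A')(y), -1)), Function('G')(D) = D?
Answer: Rational(4910118371, 158424) ≈ 30994.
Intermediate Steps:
y = Rational(-61, 56) (y = Add(Mul(5, Rational(-1, 7)), Mul(-3, Rational(1, 8))) = Add(Rational(-5, 7), Rational(-3, 8)) = Rational(-61, 56) ≈ -1.0893)
Function('M')(L) = Rational(-56, 61) (Function('M')(L) = Mul(Mul(L, Pow(L, -1)), Pow(Rational(-61, 56), -1)) = Mul(1, Rational(-56, 61)) = Rational(-56, 61))
Add(Mul(-28453, Pow(Function('M')(96), -1)), Mul(-3604, Pow(-45264, -1))) = Add(Mul(-28453, Pow(Rational(-56, 61), -1)), Mul(-3604, Pow(-45264, -1))) = Add(Mul(-28453, Rational(-61, 56)), Mul(-3604, Rational(-1, 45264))) = Add(Rational(1735633, 56), Rational(901, 11316)) = Rational(4910118371, 158424)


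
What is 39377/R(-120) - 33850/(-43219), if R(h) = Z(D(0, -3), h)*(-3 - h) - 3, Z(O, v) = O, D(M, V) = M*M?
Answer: -1701733013/129657 ≈ -13125.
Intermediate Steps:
D(M, V) = M**2
R(h) = -3 (R(h) = 0**2*(-3 - h) - 3 = 0*(-3 - h) - 3 = 0 - 3 = -3)
39377/R(-120) - 33850/(-43219) = 39377/(-3) - 33850/(-43219) = 39377*(-1/3) - 33850*(-1/43219) = -39377/3 + 33850/43219 = -1701733013/129657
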